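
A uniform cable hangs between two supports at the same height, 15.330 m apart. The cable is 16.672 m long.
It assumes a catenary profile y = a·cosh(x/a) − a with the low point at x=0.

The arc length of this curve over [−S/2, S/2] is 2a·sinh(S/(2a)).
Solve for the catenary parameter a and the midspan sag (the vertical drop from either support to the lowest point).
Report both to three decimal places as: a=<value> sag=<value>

seed: a₀ = √(S³/(24(L−S))) = √(15.330³/(24·1.342)) = 10.576241
iter 1: u=0.724738  f(a)=+3.569e-02  f'(a)=-2.674e-01  a ← 10.576241 − (+3.569e-02/-2.674e-01) = 10.709725
iter 2: u=0.715705  f(a)=+6.869e-04  f'(a)=-2.572e-01  a ← 10.709725 − (+6.869e-04/-2.572e-01) = 10.712396
iter 3: u=0.715526  f(a)=+2.655e-07  f'(a)=-2.570e-01  a ← 10.712396 − (+2.655e-07/-2.570e-01) = 10.712397
iter 4: u=0.715526  f(a)=+3.908e-14  f'(a)=-2.570e-01  a ← 10.712397 − (+3.908e-14/-2.570e-01) = 10.712397
converged: |Δa| < 1e-12 after 4 iterations
sag = a·(cosh(S/(2a)) − 1) = 10.712397·(cosh(0.715526) − 1) = 2.861267
T_max/T_min = cosh(S/(2a)) = 1.267099

a=10.712 sag=2.861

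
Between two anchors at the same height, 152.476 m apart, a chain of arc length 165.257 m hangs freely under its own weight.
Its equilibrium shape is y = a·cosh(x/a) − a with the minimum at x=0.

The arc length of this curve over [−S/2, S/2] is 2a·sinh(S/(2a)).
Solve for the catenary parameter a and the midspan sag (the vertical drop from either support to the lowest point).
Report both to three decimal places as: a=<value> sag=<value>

a=108.828 sag=27.814

seed: a₀ = √(S³/(24(L−S))) = √(152.476³/(24·12.781)) = 107.501419
iter 1: u=0.709181  f(a)=+3.253e-01  f'(a)=-2.500e-01  a ← 107.501419 − (+3.253e-01/-2.500e-01) = 108.802747
iter 2: u=0.700699  f(a)=+6.001e-03  f'(a)=-2.408e-01  a ← 108.802747 − (+6.001e-03/-2.408e-01) = 108.827666
iter 3: u=0.700539  f(a)=+2.127e-06  f'(a)=-2.406e-01  a ← 108.827666 − (+2.127e-06/-2.406e-01) = 108.827675
iter 4: u=0.700539  f(a)=+2.842e-13  f'(a)=-2.406e-01  a ← 108.827675 − (+2.842e-13/-2.406e-01) = 108.827675
converged: |Δa| < 1e-12 after 4 iterations
sag = a·(cosh(S/(2a)) − 1) = 108.827675·(cosh(0.700539) − 1) = 27.813943
T_max/T_min = cosh(S/(2a)) = 1.255578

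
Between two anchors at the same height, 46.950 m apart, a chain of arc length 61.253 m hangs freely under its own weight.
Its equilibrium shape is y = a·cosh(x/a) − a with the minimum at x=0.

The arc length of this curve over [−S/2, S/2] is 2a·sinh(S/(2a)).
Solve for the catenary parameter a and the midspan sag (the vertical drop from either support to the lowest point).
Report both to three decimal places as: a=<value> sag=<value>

a=18.107 sag=17.472

seed: a₀ = √(S³/(24(L−S))) = √(46.950³/(24·14.303)) = 17.363377
iter 1: u=1.351984  f(a)=+1.366e+00  f'(a)=-1.969e+00  a ← 17.363377 − (+1.366e+00/-1.969e+00) = 18.056915
iter 2: u=1.300056  f(a)=+8.608e-02  f'(a)=-1.728e+00  a ← 18.056915 − (+8.608e-02/-1.728e+00) = 18.106733
iter 3: u=1.296479  f(a)=+3.929e-04  f'(a)=-1.712e+00  a ← 18.106733 − (+3.929e-04/-1.712e+00) = 18.106962
iter 4: u=1.296463  f(a)=+8.270e-09  f'(a)=-1.712e+00  a ← 18.106962 − (+8.270e-09/-1.712e+00) = 18.106962
iter 5: u=1.296463  f(a)=-7.105e-15  f'(a)=-1.712e+00  a ← 18.106962 − (-7.105e-15/-1.712e+00) = 18.106962
converged: |Δa| < 1e-12 after 5 iterations
sag = a·(cosh(S/(2a)) − 1) = 18.106962·(cosh(1.296463) − 1) = 17.471747
T_max/T_min = cosh(S/(2a)) = 1.964919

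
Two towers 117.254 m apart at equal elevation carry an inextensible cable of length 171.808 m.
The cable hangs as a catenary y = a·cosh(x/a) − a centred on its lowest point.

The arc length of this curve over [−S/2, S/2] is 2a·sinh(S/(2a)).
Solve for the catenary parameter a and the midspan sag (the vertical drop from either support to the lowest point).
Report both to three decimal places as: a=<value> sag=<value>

a=37.316 sag=56.343

seed: a₀ = √(S³/(24(L−S))) = √(117.254³/(24·54.554)) = 35.089128
iter 1: u=1.670802  f(a)=+8.141e+00  f'(a)=-4.069e+00  a ← 35.089128 − (+8.141e+00/-4.069e+00) = 37.090001
iter 2: u=1.580669  f(a)=+7.482e-01  f'(a)=-3.352e+00  a ← 37.090001 − (+7.482e-01/-3.352e+00) = 37.313210
iter 3: u=1.571213  f(a)=+7.734e-03  f'(a)=-3.283e+00  a ← 37.313210 − (+7.734e-03/-3.283e+00) = 37.315565
iter 4: u=1.571114  f(a)=+8.451e-07  f'(a)=-3.283e+00  a ← 37.315565 − (+8.451e-07/-3.283e+00) = 37.315565
iter 5: u=1.571114  f(a)=+0.000e+00  f'(a)=-3.283e+00  a ← 37.315565 − (+0.000e+00/-3.283e+00) = 37.315565
converged: |Δa| < 1e-12 after 5 iterations
sag = a·(cosh(S/(2a)) − 1) = 37.315565·(cosh(1.571114) − 1) = 56.343116
T_max/T_min = cosh(S/(2a)) = 2.509909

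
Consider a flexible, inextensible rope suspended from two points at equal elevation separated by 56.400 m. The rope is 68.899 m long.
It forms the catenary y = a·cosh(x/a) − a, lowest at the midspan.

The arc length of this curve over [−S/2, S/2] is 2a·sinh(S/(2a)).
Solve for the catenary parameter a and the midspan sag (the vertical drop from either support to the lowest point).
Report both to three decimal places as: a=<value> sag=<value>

seed: a₀ = √(S³/(24(L−S))) = √(56.400³/(24·12.499)) = 24.455435
iter 1: u=1.153118  f(a)=+8.578e-01  f'(a)=-1.165e+00  a ← 24.455435 − (+8.578e-01/-1.165e+00) = 25.191908
iter 2: u=1.119407  f(a)=+4.027e-02  f'(a)=-1.058e+00  a ← 25.191908 − (+4.027e-02/-1.058e+00) = 25.229985
iter 3: u=1.117718  f(a)=+9.846e-05  f'(a)=-1.053e+00  a ← 25.229985 − (+9.846e-05/-1.053e+00) = 25.230079
iter 4: u=1.117714  f(a)=+5.917e-10  f'(a)=-1.052e+00  a ← 25.230079 − (+5.917e-10/-1.052e+00) = 25.230079
iter 5: u=1.117714  f(a)=+1.421e-14  f'(a)=-1.052e+00  a ← 25.230079 − (+1.421e-14/-1.052e+00) = 25.230079
converged: |Δa| < 1e-12 after 5 iterations
sag = a·(cosh(S/(2a)) − 1) = 25.230079·(cosh(1.117714) − 1) = 17.470330
T_max/T_min = cosh(S/(2a)) = 1.692441

a=25.230 sag=17.470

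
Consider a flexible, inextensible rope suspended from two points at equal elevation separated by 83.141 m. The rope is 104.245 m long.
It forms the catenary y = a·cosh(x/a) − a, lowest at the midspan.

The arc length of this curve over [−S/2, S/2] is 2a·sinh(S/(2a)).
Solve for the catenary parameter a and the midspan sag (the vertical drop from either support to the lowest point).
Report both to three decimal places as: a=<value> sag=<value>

seed: a₀ = √(S³/(24(L−S))) = √(83.141³/(24·21.104)) = 33.684868
iter 1: u=1.234100  f(a)=+1.667e+00  f'(a)=-1.455e+00  a ← 33.684868 − (+1.667e+00/-1.455e+00) = 34.830659
iter 2: u=1.193503  f(a)=+8.881e-02  f'(a)=-1.303e+00  a ← 34.830659 − (+8.881e-02/-1.303e+00) = 34.898804
iter 3: u=1.191173  f(a)=+2.836e-04  f'(a)=-1.295e+00  a ← 34.898804 − (+2.836e-04/-1.295e+00) = 34.899023
iter 4: u=1.191165  f(a)=+2.913e-09  f'(a)=-1.295e+00  a ← 34.899023 − (+2.913e-09/-1.295e+00) = 34.899023
iter 5: u=1.191165  f(a)=-1.421e-14  f'(a)=-1.295e+00  a ← 34.899023 − (-1.421e-14/-1.295e+00) = 34.899023
converged: |Δa| < 1e-12 after 5 iterations
sag = a·(cosh(S/(2a)) − 1) = 34.899023·(cosh(1.191165) − 1) = 27.828139
T_max/T_min = cosh(S/(2a)) = 1.797390

a=34.899 sag=27.828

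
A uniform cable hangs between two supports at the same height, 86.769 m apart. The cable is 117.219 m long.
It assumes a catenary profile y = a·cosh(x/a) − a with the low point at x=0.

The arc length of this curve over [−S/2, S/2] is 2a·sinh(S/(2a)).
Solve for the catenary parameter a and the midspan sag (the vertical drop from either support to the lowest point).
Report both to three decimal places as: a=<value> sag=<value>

a=31.360 sag=35.112

seed: a₀ = √(S³/(24(L−S))) = √(86.769³/(24·30.450)) = 29.898377
iter 1: u=1.451065  f(a)=+3.371e+00  f'(a)=-2.499e+00  a ← 29.898377 − (+3.371e+00/-2.499e+00) = 31.247247
iter 2: u=1.388426  f(a)=+2.416e-01  f'(a)=-2.153e+00  a ← 31.247247 − (+2.416e-01/-2.153e+00) = 31.359455
iter 3: u=1.383458  f(a)=+1.452e-03  f'(a)=-2.127e+00  a ← 31.359455 − (+1.452e-03/-2.127e+00) = 31.360138
iter 4: u=1.383428  f(a)=+5.315e-08  f'(a)=-2.127e+00  a ← 31.360138 − (+5.315e-08/-2.127e+00) = 31.360138
iter 5: u=1.383428  f(a)=+1.421e-14  f'(a)=-2.127e+00  a ← 31.360138 − (+1.421e-14/-2.127e+00) = 31.360138
converged: |Δa| < 1e-12 after 5 iterations
sag = a·(cosh(S/(2a)) − 1) = 31.360138·(cosh(1.383428) − 1) = 35.111899
T_max/T_min = cosh(S/(2a)) = 2.119635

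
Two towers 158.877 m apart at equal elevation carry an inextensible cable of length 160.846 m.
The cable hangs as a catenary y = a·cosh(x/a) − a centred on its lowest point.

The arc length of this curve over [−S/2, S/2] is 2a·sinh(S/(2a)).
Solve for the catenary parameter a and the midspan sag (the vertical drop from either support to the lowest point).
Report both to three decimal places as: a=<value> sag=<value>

seed: a₀ = √(S³/(24(L−S))) = √(158.877³/(24·1.969)) = 291.315147
iter 1: u=0.272689  f(a)=+7.334e-03  f'(a)=-1.362e-02  a ← 291.315147 − (+7.334e-03/-1.362e-02) = 291.853643
iter 2: u=0.272186  f(a)=+2.038e-05  f'(a)=-1.354e-02  a ← 291.853643 − (+2.038e-05/-1.354e-02) = 291.855148
iter 3: u=0.272185  f(a)=+1.585e-10  f'(a)=-1.354e-02  a ← 291.855148 − (+1.585e-10/-1.354e-02) = 291.855148
iter 4: u=0.272185  f(a)=+0.000e+00  f'(a)=-1.354e-02  a ← 291.855148 − (+0.000e+00/-1.354e-02) = 291.855148
converged: |Δa| < 1e-12 after 4 iterations
sag = a·(cosh(S/(2a)) − 1) = 291.855148·(cosh(0.272185) − 1) = 10.877880
T_max/T_min = cosh(S/(2a)) = 1.037272

a=291.855 sag=10.878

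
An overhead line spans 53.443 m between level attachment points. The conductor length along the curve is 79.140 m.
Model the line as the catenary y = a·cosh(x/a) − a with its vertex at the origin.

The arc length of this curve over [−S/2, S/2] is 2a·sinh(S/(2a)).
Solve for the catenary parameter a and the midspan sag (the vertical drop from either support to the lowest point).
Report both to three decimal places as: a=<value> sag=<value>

a=16.761 sag=26.212

seed: a₀ = √(S³/(24(L−S))) = √(53.443³/(24·25.697)) = 15.732198
iter 1: u=1.698523  f(a)=+3.972e+00  f'(a)=-4.312e+00  a ← 15.732198 − (+3.972e+00/-4.312e+00) = 16.653372
iter 2: u=1.604570  f(a)=+3.756e-01  f'(a)=-3.532e+00  a ← 16.653372 − (+3.756e-01/-3.532e+00) = 16.759718
iter 3: u=1.594388  f(a)=+4.133e-03  f'(a)=-3.454e+00  a ← 16.759718 − (+4.133e-03/-3.454e+00) = 16.760915
iter 4: u=1.594275  f(a)=+5.125e-07  f'(a)=-3.453e+00  a ← 16.760915 − (+5.125e-07/-3.453e+00) = 16.760915
iter 5: u=1.594275  f(a)=+1.421e-14  f'(a)=-3.453e+00  a ← 16.760915 − (+1.421e-14/-3.453e+00) = 16.760915
converged: |Δa| < 1e-12 after 5 iterations
sag = a·(cosh(S/(2a)) − 1) = 16.760915·(cosh(1.594275) − 1) = 26.212486
T_max/T_min = cosh(S/(2a)) = 2.563905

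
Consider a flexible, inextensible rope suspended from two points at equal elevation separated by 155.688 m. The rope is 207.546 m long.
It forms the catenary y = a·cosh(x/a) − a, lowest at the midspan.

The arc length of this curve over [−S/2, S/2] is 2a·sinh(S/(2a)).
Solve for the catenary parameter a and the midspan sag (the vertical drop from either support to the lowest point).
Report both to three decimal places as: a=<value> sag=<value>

a=57.628 sag=61.072

seed: a₀ = √(S³/(24(L−S))) = √(155.688³/(24·51.858)) = 55.064184
iter 1: u=1.413696  f(a)=+5.436e+00  f'(a)=-2.288e+00  a ← 55.064184 − (+5.436e+00/-2.288e+00) = 57.440002
iter 2: u=1.355223  f(a)=+3.716e-01  f'(a)=-1.985e+00  a ← 57.440002 − (+3.716e-01/-1.985e+00) = 57.627215
iter 3: u=1.350820  f(a)=+2.018e-03  f'(a)=-1.963e+00  a ← 57.627215 − (+2.018e-03/-1.963e+00) = 57.628243
iter 4: u=1.350796  f(a)=+6.026e-08  f'(a)=-1.963e+00  a ← 57.628243 − (+6.026e-08/-1.963e+00) = 57.628243
iter 5: u=1.350796  f(a)=-2.842e-14  f'(a)=-1.963e+00  a ← 57.628243 − (-2.842e-14/-1.963e+00) = 57.628243
converged: |Δa| < 1e-12 after 5 iterations
sag = a·(cosh(S/(2a)) − 1) = 57.628243·(cosh(1.350796) − 1) = 61.072431
T_max/T_min = cosh(S/(2a)) = 2.059766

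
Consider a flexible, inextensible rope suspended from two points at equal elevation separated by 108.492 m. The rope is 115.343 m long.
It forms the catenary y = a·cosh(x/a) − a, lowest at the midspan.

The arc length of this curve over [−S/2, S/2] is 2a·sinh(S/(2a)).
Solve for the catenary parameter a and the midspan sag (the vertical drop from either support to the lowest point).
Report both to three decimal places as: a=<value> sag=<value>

a=88.951 sag=17.060

seed: a₀ = √(S³/(24(L−S))) = √(108.492³/(24·6.851)) = 88.128011
iter 1: u=0.615536  f(a)=+1.310e-01  f'(a)=-1.614e-01  a ← 88.128011 − (+1.310e-01/-1.614e-01) = 88.939188
iter 2: u=0.609922  f(a)=+1.830e-03  f'(a)=-1.570e-01  a ← 88.939188 − (+1.830e-03/-1.570e-01) = 88.950848
iter 3: u=0.609842  f(a)=+3.687e-07  f'(a)=-1.569e-01  a ← 88.950848 − (+3.687e-07/-1.569e-01) = 88.950850
iter 4: u=0.609842  f(a)=+2.842e-14  f'(a)=-1.569e-01  a ← 88.950850 − (+2.842e-14/-1.569e-01) = 88.950850
converged: |Δa| < 1e-12 after 4 iterations
sag = a·(cosh(S/(2a)) − 1) = 88.950850·(cosh(0.609842) − 1) = 17.059789
T_max/T_min = cosh(S/(2a)) = 1.191789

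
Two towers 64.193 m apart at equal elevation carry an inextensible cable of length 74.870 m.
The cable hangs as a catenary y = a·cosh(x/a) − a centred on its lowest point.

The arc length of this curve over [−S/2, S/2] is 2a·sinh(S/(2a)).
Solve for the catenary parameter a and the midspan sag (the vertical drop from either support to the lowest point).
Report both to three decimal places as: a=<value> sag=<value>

a=32.902 sag=16.937

seed: a₀ = √(S³/(24(L−S))) = √(64.193³/(24·10.677)) = 32.129300
iter 1: u=0.998979  f(a)=+5.456e-01  f'(a)=-7.334e-01  a ← 32.129300 − (+5.456e-01/-7.334e-01) = 32.873266
iter 2: u=0.976371  f(a)=+1.953e-02  f'(a)=-6.817e-01  a ← 32.873266 − (+1.953e-02/-6.817e-01) = 32.901908
iter 3: u=0.975521  f(a)=+2.706e-05  f'(a)=-6.798e-01  a ← 32.901908 − (+2.706e-05/-6.798e-01) = 32.901948
iter 4: u=0.975520  f(a)=+5.215e-11  f'(a)=-6.798e-01  a ← 32.901948 − (+5.215e-11/-6.798e-01) = 32.901948
iter 5: u=0.975520  f(a)=+0.000e+00  f'(a)=-6.798e-01  a ← 32.901948 − (+0.000e+00/-6.798e-01) = 32.901948
converged: |Δa| < 1e-12 after 5 iterations
sag = a·(cosh(S/(2a)) − 1) = 32.901948·(cosh(0.975520) − 1) = 16.936967
T_max/T_min = cosh(S/(2a)) = 1.514771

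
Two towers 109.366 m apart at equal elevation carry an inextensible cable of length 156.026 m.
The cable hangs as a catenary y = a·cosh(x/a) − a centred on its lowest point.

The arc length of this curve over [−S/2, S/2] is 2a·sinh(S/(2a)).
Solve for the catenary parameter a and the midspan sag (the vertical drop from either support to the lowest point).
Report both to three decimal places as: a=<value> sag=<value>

seed: a₀ = √(S³/(24(L−S))) = √(109.366³/(24·46.660)) = 34.177910
iter 1: u=1.599952  f(a)=+6.349e+00  f'(a)=-3.496e+00  a ← 34.177910 − (+6.349e+00/-3.496e+00) = 35.993890
iter 2: u=1.519230  f(a)=+5.412e-01  f'(a)=-2.924e+00  a ← 35.993890 − (+5.412e-01/-2.924e+00) = 36.178988
iter 3: u=1.511457  f(a)=+4.740e-03  f'(a)=-2.873e+00  a ← 36.178988 − (+4.740e-03/-2.873e+00) = 36.180638
iter 4: u=1.511389  f(a)=+3.707e-07  f'(a)=-2.872e+00  a ← 36.180638 − (+3.707e-07/-2.872e+00) = 36.180638
iter 5: u=1.511388  f(a)=-2.842e-14  f'(a)=-2.872e+00  a ← 36.180638 − (-2.842e-14/-2.872e+00) = 36.180638
converged: |Δa| < 1e-12 after 5 iterations
sag = a·(cosh(S/(2a)) − 1) = 36.180638·(cosh(1.511388) − 1) = 49.813936
T_max/T_min = cosh(S/(2a)) = 2.376812

a=36.181 sag=49.814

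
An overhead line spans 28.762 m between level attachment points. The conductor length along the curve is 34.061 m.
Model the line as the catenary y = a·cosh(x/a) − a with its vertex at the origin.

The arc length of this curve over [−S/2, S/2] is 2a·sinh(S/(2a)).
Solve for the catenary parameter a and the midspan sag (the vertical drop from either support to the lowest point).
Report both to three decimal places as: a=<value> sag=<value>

a=14.041 sag=8.031

seed: a₀ = √(S³/(24(L−S))) = √(28.762³/(24·5.299)) = 13.678108
iter 1: u=1.051388  f(a)=+3.007e-01  f'(a)=-8.639e-01  a ← 13.678108 − (+3.007e-01/-8.639e-01) = 14.026184
iter 2: u=1.025297  f(a)=+1.186e-02  f'(a)=-7.970e-01  a ← 14.026184 − (+1.186e-02/-7.970e-01) = 14.041067
iter 3: u=1.024210  f(a)=+2.013e-05  f'(a)=-7.943e-01  a ← 14.041067 − (+2.013e-05/-7.943e-01) = 14.041092
iter 4: u=1.024208  f(a)=+5.821e-11  f'(a)=-7.943e-01  a ← 14.041092 − (+5.821e-11/-7.943e-01) = 14.041092
iter 5: u=1.024208  f(a)=+7.105e-15  f'(a)=-7.943e-01  a ← 14.041092 − (+7.105e-15/-7.943e-01) = 14.041092
converged: |Δa| < 1e-12 after 5 iterations
sag = a·(cosh(S/(2a)) − 1) = 14.041092·(cosh(1.024208) − 1) = 8.031293
T_max/T_min = cosh(S/(2a)) = 1.571985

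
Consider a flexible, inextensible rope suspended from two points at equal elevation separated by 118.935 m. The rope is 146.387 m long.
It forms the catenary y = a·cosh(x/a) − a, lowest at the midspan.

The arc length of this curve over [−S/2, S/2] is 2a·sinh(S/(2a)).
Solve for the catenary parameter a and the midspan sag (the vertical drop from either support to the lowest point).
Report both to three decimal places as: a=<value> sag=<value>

a=52.197 sag=37.702

seed: a₀ = √(S³/(24(L−S))) = √(118.935³/(24·27.452)) = 50.532630
iter 1: u=1.176814  f(a)=+1.965e+00  f'(a)=-1.245e+00  a ← 50.532630 − (+1.965e+00/-1.245e+00) = 52.111277
iter 2: u=1.141164  f(a)=+9.583e-02  f'(a)=-1.126e+00  a ← 52.111277 − (+9.583e-02/-1.126e+00) = 52.196391
iter 3: u=1.139303  f(a)=+2.538e-04  f'(a)=-1.120e+00  a ← 52.196391 − (+2.538e-04/-1.120e+00) = 52.196618
iter 4: u=1.139298  f(a)=+1.791e-09  f'(a)=-1.120e+00  a ← 52.196618 − (+1.791e-09/-1.120e+00) = 52.196618
iter 5: u=1.139298  f(a)=-2.842e-14  f'(a)=-1.120e+00  a ← 52.196618 − (-2.842e-14/-1.120e+00) = 52.196618
converged: |Δa| < 1e-12 after 5 iterations
sag = a·(cosh(S/(2a)) − 1) = 52.196618·(cosh(1.139298) − 1) = 37.702077
T_max/T_min = cosh(S/(2a)) = 1.722309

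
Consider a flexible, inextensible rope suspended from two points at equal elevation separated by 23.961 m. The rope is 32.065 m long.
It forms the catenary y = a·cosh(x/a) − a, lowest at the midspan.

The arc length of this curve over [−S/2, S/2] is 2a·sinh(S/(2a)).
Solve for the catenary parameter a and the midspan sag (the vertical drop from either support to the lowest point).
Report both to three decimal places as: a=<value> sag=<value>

a=8.807 sag=9.485

seed: a₀ = √(S³/(24(L−S))) = √(23.961³/(24·8.104)) = 8.410118
iter 1: u=1.424534  f(a)=+8.631e-01  f'(a)=-2.348e+00  a ← 8.410118 − (+8.631e-01/-2.348e+00) = 8.777768
iter 2: u=1.364869  f(a)=+5.983e-02  f'(a)=-2.033e+00  a ← 8.777768 − (+5.983e-02/-2.033e+00) = 8.807202
iter 3: u=1.360307  f(a)=+3.347e-04  f'(a)=-2.010e+00  a ← 8.807202 − (+3.347e-04/-2.010e+00) = 8.807368
iter 4: u=1.360281  f(a)=+1.061e-08  f'(a)=-2.010e+00  a ← 8.807368 − (+1.061e-08/-2.010e+00) = 8.807368
iter 5: u=1.360281  f(a)=+7.105e-15  f'(a)=-2.010e+00  a ← 8.807368 − (+7.105e-15/-2.010e+00) = 8.807368
converged: |Δa| < 1e-12 after 5 iterations
sag = a·(cosh(S/(2a)) − 1) = 8.807368·(cosh(1.360281) − 1) = 9.485001
T_max/T_min = cosh(S/(2a)) = 2.076939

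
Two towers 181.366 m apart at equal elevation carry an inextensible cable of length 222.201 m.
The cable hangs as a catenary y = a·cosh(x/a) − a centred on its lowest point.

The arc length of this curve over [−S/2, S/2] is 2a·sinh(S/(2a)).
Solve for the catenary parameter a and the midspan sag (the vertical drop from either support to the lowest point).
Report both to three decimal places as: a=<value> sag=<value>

seed: a₀ = √(S³/(24(L−S))) = √(181.366³/(24·40.835)) = 78.021072
iter 1: u=1.162289  f(a)=+2.849e+00  f'(a)=-1.195e+00  a ← 78.021072 − (+2.849e+00/-1.195e+00) = 80.404518
iter 2: u=1.127835  f(a)=+1.357e-01  f'(a)=-1.084e+00  a ← 80.404518 − (+1.357e-01/-1.084e+00) = 80.529776
iter 3: u=1.126080  f(a)=+3.424e-04  f'(a)=-1.078e+00  a ← 80.529776 − (+3.424e-04/-1.078e+00) = 80.530094
iter 4: u=1.126076  f(a)=+2.190e-09  f'(a)=-1.078e+00  a ← 80.530094 − (+2.190e-09/-1.078e+00) = 80.530094
iter 5: u=1.126076  f(a)=+2.842e-14  f'(a)=-1.078e+00  a ← 80.530094 − (+2.842e-14/-1.078e+00) = 80.530094
converged: |Δa| < 1e-12 after 5 iterations
sag = a·(cosh(S/(2a)) − 1) = 80.530094·(cosh(1.126076) − 1) = 56.686586
T_max/T_min = cosh(S/(2a)) = 1.703918

a=80.530 sag=56.687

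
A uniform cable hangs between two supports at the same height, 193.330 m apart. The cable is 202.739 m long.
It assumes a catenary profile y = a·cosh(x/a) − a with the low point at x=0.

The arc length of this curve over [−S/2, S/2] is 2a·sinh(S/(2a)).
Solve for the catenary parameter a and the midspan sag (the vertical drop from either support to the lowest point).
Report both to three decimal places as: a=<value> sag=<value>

seed: a₀ = √(S³/(24(L−S))) = √(193.330³/(24·9.409)) = 178.884010
iter 1: u=0.540378  f(a)=+1.383e-01  f'(a)=-1.083e-01  a ← 178.884010 − (+1.383e-01/-1.083e-01) = 180.161327
iter 2: u=0.536547  f(a)=+1.496e-03  f'(a)=-1.060e-01  a ← 180.161327 − (+1.496e-03/-1.060e-01) = 180.175442
iter 3: u=0.536505  f(a)=+1.791e-07  f'(a)=-1.059e-01  a ← 180.175442 − (+1.791e-07/-1.059e-01) = 180.175443
iter 4: u=0.536505  f(a)=+0.000e+00  f'(a)=-1.059e-01  a ← 180.175443 − (+0.000e+00/-1.059e-01) = 180.175443
converged: |Δa| < 1e-12 after 4 iterations
sag = a·(cosh(S/(2a)) − 1) = 180.175443·(cosh(0.536505) − 1) = 26.558603
T_max/T_min = cosh(S/(2a)) = 1.147404

a=180.175 sag=26.559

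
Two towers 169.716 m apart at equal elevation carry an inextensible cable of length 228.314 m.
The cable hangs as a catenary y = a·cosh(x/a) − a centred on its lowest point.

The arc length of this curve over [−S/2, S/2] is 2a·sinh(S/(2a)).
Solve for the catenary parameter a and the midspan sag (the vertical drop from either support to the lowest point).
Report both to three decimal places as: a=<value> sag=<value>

seed: a₀ = √(S³/(24(L−S))) = √(169.716³/(24·58.598)) = 58.957243
iter 1: u=1.439314  f(a)=+6.378e+00  f'(a)=-2.431e+00  a ← 58.957243 − (+6.378e+00/-2.431e+00) = 61.580478
iter 2: u=1.378002  f(a)=+4.504e-01  f'(a)=-2.099e+00  a ← 61.580478 − (+4.504e-01/-2.099e+00) = 61.795042
iter 3: u=1.373217  f(a)=+2.623e-03  f'(a)=-2.075e+00  a ← 61.795042 − (+2.623e-03/-2.075e+00) = 61.796306
iter 4: u=1.373189  f(a)=+9.011e-08  f'(a)=-2.074e+00  a ← 61.796306 − (+9.011e-08/-2.074e+00) = 61.796306
iter 5: u=1.373189  f(a)=-2.842e-14  f'(a)=-2.074e+00  a ← 61.796306 − (-2.842e-14/-2.074e+00) = 61.796306
converged: |Δa| < 1e-12 after 5 iterations
sag = a·(cosh(S/(2a)) − 1) = 61.796306·(cosh(1.373189) − 1) = 68.013571
T_max/T_min = cosh(S/(2a)) = 2.100609

a=61.796 sag=68.014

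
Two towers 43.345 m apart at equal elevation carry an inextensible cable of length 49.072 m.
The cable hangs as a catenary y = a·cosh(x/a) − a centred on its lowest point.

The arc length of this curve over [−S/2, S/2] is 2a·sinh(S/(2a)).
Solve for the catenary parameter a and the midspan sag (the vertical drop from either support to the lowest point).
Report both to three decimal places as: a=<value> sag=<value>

seed: a₀ = √(S³/(24(L−S))) = √(43.345³/(24·5.727)) = 24.341049
iter 1: u=0.890368  f(a)=+2.313e-01  f'(a)=-5.089e-01  a ← 24.341049 − (+2.313e-01/-5.089e-01) = 24.795599
iter 2: u=0.874046  f(a)=+6.639e-03  f'(a)=-4.801e-01  a ← 24.795599 − (+6.639e-03/-4.801e-01) = 24.809427
iter 3: u=0.873559  f(a)=+5.826e-06  f'(a)=-4.793e-01  a ← 24.809427 − (+5.826e-06/-4.793e-01) = 24.809439
iter 4: u=0.873559  f(a)=+4.498e-12  f'(a)=-4.793e-01  a ← 24.809439 − (+4.498e-12/-4.793e-01) = 24.809439
converged: |Δa| < 1e-12 after 4 iterations
sag = a·(cosh(S/(2a)) − 1) = 24.809439·(cosh(0.873559) − 1) = 10.083591
T_max/T_min = cosh(S/(2a)) = 1.406442

a=24.809 sag=10.084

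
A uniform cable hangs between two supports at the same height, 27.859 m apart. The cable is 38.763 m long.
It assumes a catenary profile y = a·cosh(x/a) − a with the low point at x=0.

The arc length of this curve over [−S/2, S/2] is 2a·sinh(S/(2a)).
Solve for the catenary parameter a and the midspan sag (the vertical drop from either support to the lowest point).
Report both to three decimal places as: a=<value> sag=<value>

seed: a₀ = √(S³/(24(L−S))) = √(27.859³/(24·10.904)) = 9.089704
iter 1: u=1.532448  f(a)=+1.354e+00  f'(a)=-3.012e+00  a ← 9.089704 − (+1.354e+00/-3.012e+00) = 9.539347
iter 2: u=1.460215  f(a)=+1.070e-01  f'(a)=-2.553e+00  a ← 9.539347 − (+1.070e-01/-2.553e+00) = 9.581245
iter 3: u=1.453830  f(a)=+7.940e-04  f'(a)=-2.516e+00  a ← 9.581245 − (+7.940e-04/-2.516e+00) = 9.581561
iter 4: u=1.453782  f(a)=+4.446e-08  f'(a)=-2.515e+00  a ← 9.581561 − (+4.446e-08/-2.515e+00) = 9.581561
iter 5: u=1.453782  f(a)=+0.000e+00  f'(a)=-2.515e+00  a ← 9.581561 − (+0.000e+00/-2.515e+00) = 9.581561
converged: |Δa| < 1e-12 after 5 iterations
sag = a·(cosh(S/(2a)) − 1) = 9.581561·(cosh(1.453782) − 1) = 12.039005
T_max/T_min = cosh(S/(2a)) = 2.256476

a=9.582 sag=12.039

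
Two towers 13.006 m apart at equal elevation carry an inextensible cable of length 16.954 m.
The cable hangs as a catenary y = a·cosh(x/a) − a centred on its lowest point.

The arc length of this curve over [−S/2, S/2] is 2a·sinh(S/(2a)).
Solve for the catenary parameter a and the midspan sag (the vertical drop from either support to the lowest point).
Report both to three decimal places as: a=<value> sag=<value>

seed: a₀ = √(S³/(24(L−S))) = √(13.006³/(24·3.948)) = 4.818606
iter 1: u=1.349560  f(a)=+3.755e-01  f'(a)=-1.957e+00  a ← 4.818606 − (+3.755e-01/-1.957e+00) = 5.010474
iter 2: u=1.297881  f(a)=+2.359e-02  f'(a)=-1.718e+00  a ← 5.010474 − (+2.359e-02/-1.718e+00) = 5.024205
iter 3: u=1.294334  f(a)=+1.069e-04  f'(a)=-1.703e+00  a ← 5.024205 − (+1.069e-04/-1.703e+00) = 5.024267
iter 4: u=1.294318  f(a)=+2.220e-09  f'(a)=-1.703e+00  a ← 5.024267 − (+2.220e-09/-1.703e+00) = 5.024267
iter 5: u=1.294318  f(a)=+0.000e+00  f'(a)=-1.703e+00  a ← 5.024267 − (+0.000e+00/-1.703e+00) = 5.024267
converged: |Δa| < 1e-12 after 5 iterations
sag = a·(cosh(S/(2a)) − 1) = 5.024267·(cosh(1.294318) − 1) = 4.829807
T_max/T_min = cosh(S/(2a)) = 1.961296

a=5.024 sag=4.830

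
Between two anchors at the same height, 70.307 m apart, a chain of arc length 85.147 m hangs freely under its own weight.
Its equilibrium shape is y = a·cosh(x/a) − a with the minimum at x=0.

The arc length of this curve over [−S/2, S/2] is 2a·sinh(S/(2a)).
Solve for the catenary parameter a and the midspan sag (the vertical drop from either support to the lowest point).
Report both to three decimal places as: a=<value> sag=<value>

a=32.182 sag=21.186

seed: a₀ = √(S³/(24(L−S))) = √(70.307³/(24·14.840)) = 31.237429
iter 1: u=1.125365  f(a)=+9.685e-01  f'(a)=-1.076e+00  a ← 31.237429 − (+9.685e-01/-1.076e+00) = 32.137524
iter 2: u=1.093846  f(a)=+4.344e-02  f'(a)=-9.815e-01  a ← 32.137524 − (+4.344e-02/-9.815e-01) = 32.181783
iter 3: u=1.092342  f(a)=+9.647e-05  f'(a)=-9.771e-01  a ← 32.181783 − (+9.647e-05/-9.771e-01) = 32.181882
iter 4: u=1.092338  f(a)=+4.781e-10  f'(a)=-9.771e-01  a ← 32.181882 − (+4.781e-10/-9.771e-01) = 32.181882
iter 5: u=1.092338  f(a)=-1.421e-14  f'(a)=-9.771e-01  a ← 32.181882 − (-1.421e-14/-9.771e-01) = 32.181882
converged: |Δa| < 1e-12 after 5 iterations
sag = a·(cosh(S/(2a)) − 1) = 32.181882·(cosh(1.092338) − 1) = 21.186427
T_max/T_min = cosh(S/(2a)) = 1.658334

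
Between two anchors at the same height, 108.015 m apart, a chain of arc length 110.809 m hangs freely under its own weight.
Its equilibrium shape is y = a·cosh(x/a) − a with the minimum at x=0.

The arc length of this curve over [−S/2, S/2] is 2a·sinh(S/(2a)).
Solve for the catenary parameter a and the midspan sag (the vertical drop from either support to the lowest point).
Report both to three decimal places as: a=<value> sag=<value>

seed: a₀ = √(S³/(24(L−S))) = √(108.015³/(24·2.794)) = 137.090476
iter 1: u=0.393955  f(a)=+2.176e-02  f'(a)=-4.140e-02  a ← 137.090476 − (+2.176e-02/-4.140e-02) = 137.616155
iter 2: u=0.392450  f(a)=+1.258e-04  f'(a)=-4.092e-02  a ← 137.616155 − (+1.258e-04/-4.092e-02) = 137.619229
iter 3: u=0.392442  f(a)=+4.259e-09  f'(a)=-4.092e-02  a ← 137.619229 − (+4.259e-09/-4.092e-02) = 137.619229
iter 4: u=0.392442  f(a)=+0.000e+00  f'(a)=-4.092e-02  a ← 137.619229 − (+0.000e+00/-4.092e-02) = 137.619229
converged: |Δa| < 1e-12 after 4 iterations
sag = a·(cosh(S/(2a)) − 1) = 137.619229·(cosh(0.392442) − 1) = 10.734102
T_max/T_min = cosh(S/(2a)) = 1.077999

a=137.619 sag=10.734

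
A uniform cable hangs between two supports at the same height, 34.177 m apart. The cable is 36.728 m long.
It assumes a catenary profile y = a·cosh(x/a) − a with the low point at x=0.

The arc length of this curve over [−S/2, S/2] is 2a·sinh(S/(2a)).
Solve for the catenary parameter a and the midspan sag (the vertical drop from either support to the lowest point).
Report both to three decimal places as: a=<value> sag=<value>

seed: a₀ = √(S³/(24(L−S))) = √(34.177³/(24·2.551)) = 25.535247
iter 1: u=0.669212  f(a)=+5.774e-02  f'(a)=-2.089e-01  a ← 25.535247 − (+5.774e-02/-2.089e-01) = 25.811633
iter 2: u=0.662046  f(a)=+9.508e-04  f'(a)=-2.021e-01  a ← 25.811633 − (+9.508e-04/-2.021e-01) = 25.816338
iter 3: u=0.661926  f(a)=+2.674e-07  f'(a)=-2.020e-01  a ← 25.816338 − (+2.674e-07/-2.020e-01) = 25.816339
iter 4: u=0.661926  f(a)=+2.132e-14  f'(a)=-2.020e-01  a ← 25.816339 − (+2.132e-14/-2.020e-01) = 25.816339
converged: |Δa| < 1e-12 after 4 iterations
sag = a·(cosh(S/(2a)) − 1) = 25.816339·(cosh(0.661926) − 1) = 5.865199
T_max/T_min = cosh(S/(2a)) = 1.227189

a=25.816 sag=5.865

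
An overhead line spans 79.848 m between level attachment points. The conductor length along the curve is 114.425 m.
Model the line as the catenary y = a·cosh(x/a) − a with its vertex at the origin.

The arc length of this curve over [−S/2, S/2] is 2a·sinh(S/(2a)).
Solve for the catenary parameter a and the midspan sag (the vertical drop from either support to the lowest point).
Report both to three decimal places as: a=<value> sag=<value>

a=26.240 sag=36.703

seed: a₀ = √(S³/(24(L−S))) = √(79.848³/(24·34.577)) = 24.768334
iter 1: u=1.611897  f(a)=+4.780e+00  f'(a)=-3.588e+00  a ← 24.768334 − (+4.780e+00/-3.588e+00) = 26.100529
iter 2: u=1.529624  f(a)=+4.127e-01  f'(a)=-2.993e+00  a ← 26.100529 − (+4.127e-01/-2.993e+00) = 26.238435
iter 3: u=1.521585  f(a)=+3.720e-03  f'(a)=-2.939e+00  a ← 26.238435 − (+3.720e-03/-2.939e+00) = 26.239701
iter 4: u=1.521511  f(a)=+3.082e-07  f'(a)=-2.939e+00  a ← 26.239701 − (+3.082e-07/-2.939e+00) = 26.239701
iter 5: u=1.521511  f(a)=+1.421e-14  f'(a)=-2.939e+00  a ← 26.239701 − (+1.421e-14/-2.939e+00) = 26.239701
converged: |Δa| < 1e-12 after 5 iterations
sag = a·(cosh(S/(2a)) − 1) = 26.239701·(cosh(1.521511) − 1) = 36.703067
T_max/T_min = cosh(S/(2a)) = 2.398761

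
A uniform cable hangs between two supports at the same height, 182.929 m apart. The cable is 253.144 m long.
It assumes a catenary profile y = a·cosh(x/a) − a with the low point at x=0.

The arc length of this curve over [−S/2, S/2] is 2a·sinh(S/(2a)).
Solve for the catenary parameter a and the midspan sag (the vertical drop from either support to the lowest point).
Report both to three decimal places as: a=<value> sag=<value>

seed: a₀ = √(S³/(24(L−S))) = √(182.929³/(24·70.215)) = 60.270288
iter 1: u=1.517572  f(a)=+8.543e+00  f'(a)=-2.913e+00  a ← 60.270288 − (+8.543e+00/-2.913e+00) = 63.203389
iter 2: u=1.447146  f(a)=+6.632e-01  f'(a)=-2.476e+00  a ← 63.203389 − (+6.632e-01/-2.476e+00) = 63.471205
iter 3: u=1.441039  f(a)=+4.741e-03  f'(a)=-2.441e+00  a ← 63.471205 − (+4.741e-03/-2.441e+00) = 63.473147
iter 4: u=1.440995  f(a)=+2.461e-07  f'(a)=-2.441e+00  a ← 63.473147 − (+2.461e-07/-2.441e+00) = 63.473148
iter 5: u=1.440995  f(a)=+0.000e+00  f'(a)=-2.441e+00  a ← 63.473148 − (+0.000e+00/-2.441e+00) = 63.473148
converged: |Δa| < 1e-12 after 5 iterations
sag = a·(cosh(S/(2a)) − 1) = 63.473148·(cosh(1.440995) − 1) = 78.122444
T_max/T_min = cosh(S/(2a)) = 2.230795

a=63.473 sag=78.122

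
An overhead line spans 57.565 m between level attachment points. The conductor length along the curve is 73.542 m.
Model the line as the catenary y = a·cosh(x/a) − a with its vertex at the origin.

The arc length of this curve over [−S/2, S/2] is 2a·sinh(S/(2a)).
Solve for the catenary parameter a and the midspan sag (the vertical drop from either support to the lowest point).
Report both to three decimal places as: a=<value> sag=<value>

seed: a₀ = √(S³/(24(L−S))) = √(57.565³/(24·15.977)) = 22.304091
iter 1: u=1.290458  f(a)=+1.384e+00  f'(a)=-1.686e+00  a ← 22.304091 − (+1.384e+00/-1.686e+00) = 23.125210
iter 2: u=1.244637  f(a)=+8.012e-02  f'(a)=-1.496e+00  a ← 23.125210 − (+8.012e-02/-1.496e+00) = 23.178769
iter 3: u=1.241761  f(a)=+3.048e-04  f'(a)=-1.484e+00  a ← 23.178769 − (+3.048e-04/-1.484e+00) = 23.178975
iter 4: u=1.241750  f(a)=+4.450e-09  f'(a)=-1.484e+00  a ← 23.178975 − (+4.450e-09/-1.484e+00) = 23.178975
iter 5: u=1.241750  f(a)=+0.000e+00  f'(a)=-1.484e+00  a ← 23.178975 − (+0.000e+00/-1.484e+00) = 23.178975
converged: |Δa| < 1e-12 after 5 iterations
sag = a·(cosh(S/(2a)) − 1) = 23.178975·(cosh(1.241750) − 1) = 20.287924
T_max/T_min = cosh(S/(2a)) = 1.875273

a=23.179 sag=20.288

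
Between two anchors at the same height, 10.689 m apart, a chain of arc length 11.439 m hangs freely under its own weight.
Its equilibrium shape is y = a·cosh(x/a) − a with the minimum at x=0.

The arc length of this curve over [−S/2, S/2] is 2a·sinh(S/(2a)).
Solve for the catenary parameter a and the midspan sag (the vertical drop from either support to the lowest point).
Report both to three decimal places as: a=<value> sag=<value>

a=8.322 sag=1.776

seed: a₀ = √(S³/(24(L−S))) = √(10.689³/(24·0.750)) = 8.237006
iter 1: u=0.648840  f(a)=+1.595e-02  f'(a)=-1.899e-01  a ← 8.237006 − (+1.595e-02/-1.899e-01) = 8.320984
iter 2: u=0.642292  f(a)=+2.472e-04  f'(a)=-1.840e-01  a ← 8.320984 − (+2.472e-04/-1.840e-01) = 8.322327
iter 3: u=0.642188  f(a)=+6.144e-08  f'(a)=-1.840e-01  a ← 8.322327 − (+6.144e-08/-1.840e-01) = 8.322327
iter 4: u=0.642188  f(a)=+3.553e-15  f'(a)=-1.840e-01  a ← 8.322327 − (+3.553e-15/-1.840e-01) = 8.322327
converged: |Δa| < 1e-12 after 4 iterations
sag = a·(cosh(S/(2a)) − 1) = 8.322327·(cosh(0.642188) − 1) = 1.775881
T_max/T_min = cosh(S/(2a)) = 1.213388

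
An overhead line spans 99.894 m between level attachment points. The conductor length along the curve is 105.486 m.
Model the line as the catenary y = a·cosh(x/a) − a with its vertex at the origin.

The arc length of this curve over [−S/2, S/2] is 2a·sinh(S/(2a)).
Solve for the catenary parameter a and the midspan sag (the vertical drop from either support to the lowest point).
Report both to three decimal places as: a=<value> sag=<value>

a=86.897 sag=14.754

seed: a₀ = √(S³/(24(L−S))) = √(99.894³/(24·5.592)) = 86.182662
iter 1: u=0.579548  f(a)=+9.467e-02  f'(a)=-1.342e-01  a ← 86.182662 − (+9.467e-02/-1.342e-01) = 86.888161
iter 2: u=0.574842  f(a)=+1.175e-03  f'(a)=-1.309e-01  a ← 86.888161 − (+1.175e-03/-1.309e-01) = 86.897140
iter 3: u=0.574783  f(a)=+1.861e-07  f'(a)=-1.308e-01  a ← 86.897140 − (+1.861e-07/-1.308e-01) = 86.897141
iter 4: u=0.574783  f(a)=+0.000e+00  f'(a)=-1.308e-01  a ← 86.897141 − (+0.000e+00/-1.308e-01) = 86.897141
converged: |Δa| < 1e-12 after 4 iterations
sag = a·(cosh(S/(2a)) − 1) = 86.897141·(cosh(0.574783) − 1) = 14.753915
T_max/T_min = cosh(S/(2a)) = 1.169786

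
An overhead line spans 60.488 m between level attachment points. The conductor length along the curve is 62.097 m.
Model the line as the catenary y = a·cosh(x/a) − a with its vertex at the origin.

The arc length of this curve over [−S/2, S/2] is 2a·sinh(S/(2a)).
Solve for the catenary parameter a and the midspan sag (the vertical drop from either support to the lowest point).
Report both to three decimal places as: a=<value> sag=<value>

seed: a₀ = √(S³/(24(L−S))) = √(60.488³/(24·1.609)) = 75.704238
iter 1: u=0.399502  f(a)=+1.289e-02  f'(a)=-4.319e-02  a ← 75.704238 − (+1.289e-02/-4.319e-02) = 76.002662
iter 2: u=0.397933  f(a)=+7.661e-05  f'(a)=-4.268e-02  a ← 76.002662 − (+7.661e-05/-4.268e-02) = 76.004457
iter 3: u=0.397924  f(a)=+2.743e-09  f'(a)=-4.267e-02  a ← 76.004457 − (+2.743e-09/-4.267e-02) = 76.004457
iter 4: u=0.397924  f(a)=+0.000e+00  f'(a)=-4.267e-02  a ← 76.004457 − (+0.000e+00/-4.267e-02) = 76.004457
converged: |Δa| < 1e-12 after 4 iterations
sag = a·(cosh(S/(2a)) − 1) = 76.004457·(cosh(0.397924) − 1) = 6.097229
T_max/T_min = cosh(S/(2a)) = 1.080222

a=76.004 sag=6.097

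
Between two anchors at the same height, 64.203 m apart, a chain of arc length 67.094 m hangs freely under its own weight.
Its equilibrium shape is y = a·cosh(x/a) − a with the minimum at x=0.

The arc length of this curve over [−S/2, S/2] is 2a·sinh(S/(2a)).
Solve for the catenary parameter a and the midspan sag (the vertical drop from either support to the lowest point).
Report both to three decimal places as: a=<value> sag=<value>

a=62.172 sag=8.473

seed: a₀ = √(S³/(24(L−S))) = √(64.203³/(24·2.891)) = 61.759435
iter 1: u=0.519783  f(a)=+3.931e-02  f'(a)=-9.618e-02  a ← 61.759435 − (+3.931e-02/-9.618e-02) = 62.168125
iter 2: u=0.516366  f(a)=+3.936e-04  f'(a)=-9.426e-02  a ← 62.168125 − (+3.936e-04/-9.426e-02) = 62.172301
iter 3: u=0.516331  f(a)=+4.035e-08  f'(a)=-9.424e-02  a ← 62.172301 − (+4.035e-08/-9.424e-02) = 62.172301
iter 4: u=0.516331  f(a)=-1.421e-14  f'(a)=-9.424e-02  a ← 62.172301 − (-1.421e-14/-9.424e-02) = 62.172301
converged: |Δa| < 1e-12 after 4 iterations
sag = a·(cosh(S/(2a)) − 1) = 62.172301·(cosh(0.516331) − 1) = 8.473267
T_max/T_min = cosh(S/(2a)) = 1.136287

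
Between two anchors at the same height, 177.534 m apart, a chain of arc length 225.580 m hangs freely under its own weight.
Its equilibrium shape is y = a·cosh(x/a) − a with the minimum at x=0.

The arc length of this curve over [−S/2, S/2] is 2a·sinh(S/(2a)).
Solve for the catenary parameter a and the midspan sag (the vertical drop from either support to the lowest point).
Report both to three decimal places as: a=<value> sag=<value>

a=72.329 sag=61.660

seed: a₀ = √(S³/(24(L−S))) = √(177.534³/(24·48.046)) = 69.660737
iter 1: u=1.274276  f(a)=+4.055e+00  f'(a)=-1.617e+00  a ← 69.660737 − (+4.055e+00/-1.617e+00) = 72.168812
iter 2: u=1.229991  f(a)=+2.293e-01  f'(a)=-1.439e+00  a ← 72.168812 − (+2.293e-01/-1.439e+00) = 72.328190
iter 3: u=1.227281  f(a)=+8.303e-04  f'(a)=-1.428e+00  a ← 72.328190 − (+8.303e-04/-1.428e+00) = 72.328771
iter 4: u=1.227271  f(a)=+1.098e-08  f'(a)=-1.428e+00  a ← 72.328771 − (+1.098e-08/-1.428e+00) = 72.328771
iter 5: u=1.227271  f(a)=+0.000e+00  f'(a)=-1.428e+00  a ← 72.328771 − (+0.000e+00/-1.428e+00) = 72.328771
converged: |Δa| < 1e-12 after 5 iterations
sag = a·(cosh(S/(2a)) − 1) = 72.328771·(cosh(1.227271) − 1) = 61.660166
T_max/T_min = cosh(S/(2a)) = 1.852498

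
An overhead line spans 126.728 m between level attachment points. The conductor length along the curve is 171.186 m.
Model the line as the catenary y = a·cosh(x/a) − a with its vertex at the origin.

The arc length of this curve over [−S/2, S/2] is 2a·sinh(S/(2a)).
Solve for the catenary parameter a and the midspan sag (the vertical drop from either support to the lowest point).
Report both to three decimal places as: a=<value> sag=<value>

seed: a₀ = √(S³/(24(L−S))) = √(126.728³/(24·44.458)) = 43.674535
iter 1: u=1.450823  f(a)=+4.920e+00  f'(a)=-2.498e+00  a ← 43.674535 − (+4.920e+00/-2.498e+00) = 45.644357
iter 2: u=1.388211  f(a)=+3.525e-01  f'(a)=-2.152e+00  a ← 45.644357 − (+3.525e-01/-2.152e+00) = 45.808163
iter 3: u=1.383247  f(a)=+2.117e-03  f'(a)=-2.126e+00  a ← 45.808163 − (+2.117e-03/-2.126e+00) = 45.809158
iter 4: u=1.383217  f(a)=+7.740e-08  f'(a)=-2.126e+00  a ← 45.809158 − (+7.740e-08/-2.126e+00) = 45.809158
iter 5: u=1.383217  f(a)=+0.000e+00  f'(a)=-2.126e+00  a ← 45.809158 − (+0.000e+00/-2.126e+00) = 45.809158
converged: |Δa| < 1e-12 after 5 iterations
sag = a·(cosh(S/(2a)) − 1) = 45.809158·(cosh(1.383217) − 1) = 51.271430
T_max/T_min = cosh(S/(2a)) = 2.119240

a=45.809 sag=51.271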